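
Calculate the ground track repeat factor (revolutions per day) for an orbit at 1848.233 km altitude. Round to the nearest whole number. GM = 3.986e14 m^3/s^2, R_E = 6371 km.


r = 8.219233e+06 m
T = 2*pi*sqrt(r^3/mu) = 7415.8026 s = 123.5967 min
revs/day = 1440 / 123.5967 = 11.6508
Rounded: 12 revolutions per day

12 revolutions per day


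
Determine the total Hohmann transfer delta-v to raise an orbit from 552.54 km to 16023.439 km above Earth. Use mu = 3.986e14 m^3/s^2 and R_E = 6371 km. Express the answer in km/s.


r1 = 6923.5400 km = 6.92354e+06 m
r2 = 22394.4390 km = 2.2394439e+07 m
dv1 = sqrt(mu/r1)*(sqrt(2*r2/(r1+r2)) - 1) = 1790.6656 m/s
dv2 = sqrt(mu/r2)*(1 - sqrt(2*r1/(r1+r2))) = 1319.4767 m/s
total dv = |dv1| + |dv2| = 1790.6656 + 1319.4767 = 3110.1423 m/s = 3.1101 km/s

3.1101 km/s


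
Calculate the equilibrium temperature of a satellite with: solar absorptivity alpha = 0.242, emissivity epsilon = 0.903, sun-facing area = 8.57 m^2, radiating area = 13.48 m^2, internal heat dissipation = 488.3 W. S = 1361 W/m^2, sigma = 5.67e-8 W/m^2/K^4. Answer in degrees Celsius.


Numerator = alpha*S*A_sun + Q_int = 0.242*1361*8.57 + 488.3 = 3310.9323 W
Denominator = eps*sigma*A_rad = 0.903*5.67e-8*13.48 = 6.9017735e-07 W/K^4
T^4 = 4.7972197e+09 K^4
T = 263.1767 K = -9.9733 C

-9.9733 degrees Celsius


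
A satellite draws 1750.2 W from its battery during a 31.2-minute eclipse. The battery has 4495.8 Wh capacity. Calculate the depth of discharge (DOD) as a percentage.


E_used = P * t / 60 = 1750.2 * 31.2 / 60 = 910.1040 Wh
DOD = E_used / E_total * 100 = 910.1040 / 4495.8 * 100
DOD = 20.2434 %

20.2434 %


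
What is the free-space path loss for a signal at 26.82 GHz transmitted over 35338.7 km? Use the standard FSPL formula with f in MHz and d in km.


f = 26.82 GHz = 26820.0000 MHz
d = 35338.7 km
FSPL = 32.44 + 20*log10(26820.0000) + 20*log10(35338.7)
FSPL = 32.44 + 88.5692 + 90.9650
FSPL = 211.9742 dB

211.9742 dB


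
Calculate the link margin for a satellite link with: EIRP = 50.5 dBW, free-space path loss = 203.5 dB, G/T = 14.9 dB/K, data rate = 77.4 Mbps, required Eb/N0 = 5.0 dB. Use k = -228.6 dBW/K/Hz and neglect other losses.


C/N0 = EIRP - FSPL + G/T - k = 50.5 - 203.5 + 14.9 - (-228.6)
C/N0 = 90.5000 dB-Hz
R_b = 77.4 Mbps = 7.74e+07 bps -> 10*log10(R_b) = 78.8874 dB-Hz
Eb/N0 = C/N0 - 10*log10(R_b) = 90.5000 - 78.8874 = 11.6126 dB
Margin = Eb/N0 - Eb/N0_req = 11.6126 - 5.0 = 6.6126 dB (link closes)

6.6126 dB


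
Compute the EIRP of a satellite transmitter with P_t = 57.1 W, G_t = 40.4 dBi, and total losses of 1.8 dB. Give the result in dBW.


Pt = 57.1 W = 17.5664 dBW
EIRP = Pt_dBW + Gt - losses = 17.5664 + 40.4 - 1.8 = 56.1664 dBW

56.1664 dBW


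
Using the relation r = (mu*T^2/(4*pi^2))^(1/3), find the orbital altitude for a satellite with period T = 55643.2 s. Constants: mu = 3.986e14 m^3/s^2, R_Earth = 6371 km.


T = 55643.2 s
r = (mu*T^2/(4*pi^2))^(1/3) = (3.986e14 * 55643.2^2 / (4*pi^2))^(1/3)
r = 3.1501695e+07 m = 31501.6947 km
alt = r - R_E = 31501.6947 - 6371 = 25130.6947 km

25130.6947 km


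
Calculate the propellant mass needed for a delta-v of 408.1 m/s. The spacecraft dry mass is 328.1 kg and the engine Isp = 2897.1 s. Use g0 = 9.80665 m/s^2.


ve = Isp * g0 = 2897.1 * 9.80665 = 28410.845715 m/s
mass ratio = exp(dv/ve) = exp(408.1/28410.845715) = 1.01446789
m_prop = m_dry * (mr - 1) = 328.1 * (1.01446789 - 1)
m_prop = 4.7469 kg

4.7469 kg


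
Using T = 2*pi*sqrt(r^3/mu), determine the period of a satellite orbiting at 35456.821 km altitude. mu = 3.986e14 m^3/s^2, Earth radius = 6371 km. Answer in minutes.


r = 41827.8210 km = 4.1827821e+07 m
T = 2*pi*sqrt(r^3/mu) = 2*pi*sqrt(7.3180559e+22 / 3.986e14)
T = 85135.1847 s = 1418.9197 min

1418.9197 minutes


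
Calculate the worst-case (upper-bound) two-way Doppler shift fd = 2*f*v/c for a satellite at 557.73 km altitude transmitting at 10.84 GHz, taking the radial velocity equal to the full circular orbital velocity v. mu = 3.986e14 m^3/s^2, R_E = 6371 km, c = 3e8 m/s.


r = 6.92873e+06 m
v = sqrt(mu/r) = 7584.7597 m/s (worst-case radial velocity)
f = 10.84 GHz = 1.084e+10 Hz
fd = 2*f*v/c = 2*1.084e+10*7584.7597/3.0e+08
fd = 548125.3037 Hz

548125.3037 Hz


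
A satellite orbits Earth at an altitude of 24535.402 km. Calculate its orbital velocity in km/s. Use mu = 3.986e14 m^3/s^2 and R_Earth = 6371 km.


r = R_E + alt = 6371.0 + 24535.402 = 30906.4020 km = 3.0906402e+07 m
v = sqrt(mu/r) = sqrt(3.986e14 / 3.0906402e+07) = 3591.2399 m/s = 3.5912 km/s

3.5912 km/s


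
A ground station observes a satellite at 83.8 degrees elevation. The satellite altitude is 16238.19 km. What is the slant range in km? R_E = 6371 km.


h = 16238.19 km, el = 83.8 deg
d = -R_E*sin(el) + sqrt((R_E*sin(el))^2 + 2*R_E*h + h^2)
d = -6371.0000*sin(1.4626) + sqrt((6371.0000*0.994151)^2 + 2*6371.0000*16238.19 + 16238.19^2)
d = 16264.9819 km

16264.9819 km


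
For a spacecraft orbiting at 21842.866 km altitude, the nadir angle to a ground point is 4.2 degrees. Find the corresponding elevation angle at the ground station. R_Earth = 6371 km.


r = R_E + alt = 28213.8660 km
Law of sines in the satellite / Earth-center / ground-point triangle:
  sin(nadir)/R_E = sin(90 + el)/r  =>  cos(el) = (r/R_E)*sin(nadir)
cos(el) = (28213.8660 / 6371.0000) * sin(4.2 deg) = 0.3243341
el = arccos(0.3243341) = 71.0748 deg
(Earth-central angle = 90 - nadir - el = 14.7252 deg)

71.0748 degrees


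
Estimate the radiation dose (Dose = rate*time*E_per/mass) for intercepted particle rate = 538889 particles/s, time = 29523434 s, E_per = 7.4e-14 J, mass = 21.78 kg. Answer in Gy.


Total energy deposited = rate * time * E_per
  = 538889 * 29523434 * 7.4e-14 = 1.1773 J
Dose = E_total / mass = 1.1773 / 21.78
Dose = 0.05405552 Gy

0.0541 Gy


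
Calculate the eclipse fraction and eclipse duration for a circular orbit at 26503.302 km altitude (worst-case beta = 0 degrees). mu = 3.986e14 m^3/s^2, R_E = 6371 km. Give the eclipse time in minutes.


r = 32874.3020 km
T = 988.6550 min
Eclipse fraction = arcsin(R_E/r)/pi = arcsin(6371.0000/32874.3020)/pi
= arcsin(0.1937988)/pi = 0.06208089
Eclipse duration = 0.06208089 * 988.6550 = 61.3766 min

61.3766 minutes


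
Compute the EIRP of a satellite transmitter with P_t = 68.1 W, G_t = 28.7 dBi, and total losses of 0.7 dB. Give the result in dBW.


Pt = 68.1 W = 18.3315 dBW
EIRP = Pt_dBW + Gt - losses = 18.3315 + 28.7 - 0.7 = 46.3315 dBW

46.3315 dBW


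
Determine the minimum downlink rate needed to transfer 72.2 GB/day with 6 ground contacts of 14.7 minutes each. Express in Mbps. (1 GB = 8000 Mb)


total contact time = 6 * 14.7 * 60 = 5292.0000 s
data = 72.2 GB = 577600.0000 Mb
rate = 577600.0000 / 5292.0000 = 109.1459 Mbps

109.1459 Mbps


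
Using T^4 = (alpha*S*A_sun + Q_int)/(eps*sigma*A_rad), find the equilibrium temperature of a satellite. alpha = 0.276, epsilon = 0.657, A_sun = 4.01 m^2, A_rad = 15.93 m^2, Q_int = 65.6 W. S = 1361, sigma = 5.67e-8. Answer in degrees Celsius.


Numerator = alpha*S*A_sun + Q_int = 0.276*1361*4.01 + 65.6 = 1571.9004 W
Denominator = eps*sigma*A_rad = 0.657*5.67e-8*15.93 = 5.9342277e-07 W/K^4
T^4 = 2.648871e+09 K^4
T = 226.8638 K = -46.2862 C

-46.2862 degrees Celsius


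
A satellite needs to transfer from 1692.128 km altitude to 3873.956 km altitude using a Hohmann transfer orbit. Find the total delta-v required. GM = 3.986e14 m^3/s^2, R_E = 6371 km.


r1 = 8063.1280 km = 8.063128e+06 m
r2 = 10244.9560 km = 1.0244956e+07 m
dv1 = sqrt(mu/r1)*(sqrt(2*r2/(r1+r2)) - 1) = 407.1629 m/s
dv2 = sqrt(mu/r2)*(1 - sqrt(2*r1/(r1+r2))) = 383.4600 m/s
total dv = |dv1| + |dv2| = 407.1629 + 383.4600 = 790.6229 m/s = 0.7906229 km/s

0.7906 km/s


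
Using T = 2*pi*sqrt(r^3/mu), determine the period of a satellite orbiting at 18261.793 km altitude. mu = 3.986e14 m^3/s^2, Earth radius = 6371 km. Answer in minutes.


r = 24632.7930 km = 2.4632793e+07 m
T = 2*pi*sqrt(r^3/mu) = 2*pi*sqrt(1.494655e+22 / 3.986e14)
T = 38475.2727 s = 641.2545 min

641.2545 minutes


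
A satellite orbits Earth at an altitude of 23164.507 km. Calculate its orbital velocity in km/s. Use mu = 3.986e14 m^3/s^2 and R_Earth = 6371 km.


r = R_E + alt = 6371.0 + 23164.507 = 29535.5070 km = 2.9535507e+07 m
v = sqrt(mu/r) = sqrt(3.986e14 / 2.9535507e+07) = 3673.6386 m/s = 3.6736 km/s

3.6736 km/s


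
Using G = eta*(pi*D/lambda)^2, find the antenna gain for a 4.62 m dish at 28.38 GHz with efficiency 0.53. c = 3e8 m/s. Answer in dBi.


lambda = c/f = 3e8 / 2.838e+10 = 0.01057082 m
G = eta*(pi*D/lambda)^2 = 0.53*(pi*4.62/0.01057082)^2
G = 999175.6436 (linear)
G = 10*log10(999175.6436) = 59.9964 dBi

59.9964 dBi


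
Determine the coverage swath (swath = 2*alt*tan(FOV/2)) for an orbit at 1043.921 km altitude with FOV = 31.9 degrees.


FOV = 31.9 deg = 0.55676 rad
swath = 2 * alt * tan(FOV/2) = 2 * 1043.921 * tan(0.27838)
swath = 2 * 1043.921 * 0.2858012
swath = 596.7078 km

596.7078 km


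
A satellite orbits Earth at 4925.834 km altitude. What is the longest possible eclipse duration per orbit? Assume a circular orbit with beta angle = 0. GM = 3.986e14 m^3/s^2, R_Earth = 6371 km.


r = 11296.8340 km
T = 199.1568 min
Eclipse fraction = arcsin(R_E/r)/pi = arcsin(6371.0000/11296.8340)/pi
= arcsin(0.5639633)/pi = 0.1907241
Eclipse duration = 0.1907241 * 199.1568 = 37.9840 min

37.9840 minutes


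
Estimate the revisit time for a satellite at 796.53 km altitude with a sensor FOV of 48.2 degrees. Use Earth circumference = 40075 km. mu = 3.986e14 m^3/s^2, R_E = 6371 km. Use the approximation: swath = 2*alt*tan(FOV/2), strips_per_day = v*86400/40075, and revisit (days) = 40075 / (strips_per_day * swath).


swath = 2*796.53*tan(0.4206243) = 712.6102 km
v = sqrt(mu/r) = 7457.3390 m/s = 7.4573 km/s
strips/day = v*86400/40075 = 7.4573*86400/40075 = 16.0777
coverage/day = strips * swath = 16.0777 * 712.6102 = 11457.1373 km
revisit = 40075 / 11457.1373 = 3.4978 days

3.4978 days


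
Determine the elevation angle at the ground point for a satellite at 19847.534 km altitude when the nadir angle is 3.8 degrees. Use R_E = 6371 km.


r = R_E + alt = 26218.5340 km
Law of sines in the satellite / Earth-center / ground-point triangle:
  sin(nadir)/R_E = sin(90 + el)/r  =>  cos(el) = (r/R_E)*sin(nadir)
cos(el) = (26218.5340 / 6371.0000) * sin(3.8 deg) = 0.2727365
el = arccos(0.2727365) = 74.1728 deg
(Earth-central angle = 90 - nadir - el = 12.0272 deg)

74.1728 degrees


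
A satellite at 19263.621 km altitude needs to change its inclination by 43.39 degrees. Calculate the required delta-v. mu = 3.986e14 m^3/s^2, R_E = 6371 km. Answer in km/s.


r = 25634.6210 km = 2.5634621e+07 m
V = sqrt(mu/r) = 3943.2580 m/s
di = 43.39 deg = 0.7572984 rad
dV = 2*V*sin(di/2) = 2*3943.2580*sin(0.3786492)
dV = 2915.3743 m/s = 2.9154 km/s

2.9154 km/s


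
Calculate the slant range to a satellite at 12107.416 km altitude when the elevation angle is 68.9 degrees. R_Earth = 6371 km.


h = 12107.416 km, el = 68.9 deg
d = -R_E*sin(el) + sqrt((R_E*sin(el))^2 + 2*R_E*h + h^2)
d = -6371.0000*sin(1.2025) + sqrt((6371.0000*0.9329535)^2 + 2*6371.0000*12107.416 + 12107.416^2)
d = 12391.6796 km

12391.6796 km


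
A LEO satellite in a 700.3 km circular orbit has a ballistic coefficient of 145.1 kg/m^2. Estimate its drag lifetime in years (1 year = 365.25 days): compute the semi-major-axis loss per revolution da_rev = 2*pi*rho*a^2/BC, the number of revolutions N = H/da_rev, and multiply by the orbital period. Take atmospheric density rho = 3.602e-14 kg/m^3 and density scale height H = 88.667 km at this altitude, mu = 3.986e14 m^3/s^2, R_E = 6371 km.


a = R_E + alt = 7071.3000 km = 7.0713e+06 m
da_rev = 2*pi*rho*a^2/BC = 2*pi*3.602e-14*(7.0713e+06)^2/145.1 = 0.0779928319 m per revolution
N = H/da_rev = 88667.0000 m / 0.0779928319 m = 1.1368609e+06 revolutions
P = 2*pi*sqrt(a^3/mu) = 5917.7977 s
lifetime = N*P = 1.1368609e+06 * 5917.7977 = 6.7277127e+09 s = 77867.0457 days
years = 77867.0457 / 365.25 = 213.1884 years

213.1884 years


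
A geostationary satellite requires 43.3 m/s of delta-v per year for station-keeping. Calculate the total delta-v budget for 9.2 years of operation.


dV = rate * years = 43.3 * 9.2
dV = 398.3600 m/s

398.3600 m/s


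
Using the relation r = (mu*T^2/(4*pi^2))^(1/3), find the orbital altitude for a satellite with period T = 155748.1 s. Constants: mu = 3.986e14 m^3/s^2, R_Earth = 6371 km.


T = 155748.1 s
r = (mu*T^2/(4*pi^2))^(1/3) = (3.986e14 * 155748.1^2 / (4*pi^2))^(1/3)
r = 6.2566379e+07 m = 62566.3794 km
alt = r - R_E = 62566.3794 - 6371 = 56195.3794 km

56195.3794 km


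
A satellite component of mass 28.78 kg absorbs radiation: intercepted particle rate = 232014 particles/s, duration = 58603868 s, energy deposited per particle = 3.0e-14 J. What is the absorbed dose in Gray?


Total energy deposited = rate * time * E_per
  = 232014 * 58603868 * 3.0e-14 = 0.4079075 J
Dose = E_total / mass = 0.4079075 / 28.78
Dose = 0.0141733 Gy

0.0142 Gy


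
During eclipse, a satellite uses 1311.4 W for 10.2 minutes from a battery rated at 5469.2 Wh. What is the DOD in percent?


E_used = P * t / 60 = 1311.4 * 10.2 / 60 = 222.9380 Wh
DOD = E_used / E_total * 100 = 222.9380 / 5469.2 * 100
DOD = 4.0762 %

4.0762 %


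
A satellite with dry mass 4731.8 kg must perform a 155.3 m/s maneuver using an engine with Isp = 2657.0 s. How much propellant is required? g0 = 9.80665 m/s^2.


ve = Isp * g0 = 2657.0 * 9.80665 = 26056.269050 m/s
mass ratio = exp(dv/ve) = exp(155.3/26056.269050) = 1.00597798
m_prop = m_dry * (mr - 1) = 4731.8 * (1.00597798 - 1)
m_prop = 28.2866 kg

28.2866 kg


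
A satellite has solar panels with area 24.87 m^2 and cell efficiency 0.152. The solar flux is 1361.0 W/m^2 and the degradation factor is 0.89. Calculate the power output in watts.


P = area * eta * S * degradation
P = 24.87 * 0.152 * 1361.0 * 0.89
P = 4578.9669 W

4578.9669 W


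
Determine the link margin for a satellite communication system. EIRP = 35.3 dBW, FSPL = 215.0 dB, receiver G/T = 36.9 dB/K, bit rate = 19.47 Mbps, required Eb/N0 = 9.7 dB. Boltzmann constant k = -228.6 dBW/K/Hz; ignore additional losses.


C/N0 = EIRP - FSPL + G/T - k = 35.3 - 215.0 + 36.9 - (-228.6)
C/N0 = 85.8000 dB-Hz
R_b = 19.47 Mbps = 1.947e+07 bps -> 10*log10(R_b) = 72.8937 dB-Hz
Eb/N0 = C/N0 - 10*log10(R_b) = 85.8000 - 72.8937 = 12.9063 dB
Margin = Eb/N0 - Eb/N0_req = 12.9063 - 9.7 = 3.2063 dB (link closes)

3.2063 dB


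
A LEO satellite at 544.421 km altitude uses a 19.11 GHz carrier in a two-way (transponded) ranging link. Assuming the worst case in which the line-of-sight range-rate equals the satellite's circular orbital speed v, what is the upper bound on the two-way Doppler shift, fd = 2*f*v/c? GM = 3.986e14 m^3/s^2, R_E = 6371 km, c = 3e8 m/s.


r = 6.915421e+06 m
v = sqrt(mu/r) = 7592.0548 m/s (worst-case radial velocity)
f = 19.11 GHz = 1.911e+10 Hz
fd = 2*f*v/c = 2*1.911e+10*7592.0548/3.0e+08
fd = 967227.7832 Hz

967227.7832 Hz


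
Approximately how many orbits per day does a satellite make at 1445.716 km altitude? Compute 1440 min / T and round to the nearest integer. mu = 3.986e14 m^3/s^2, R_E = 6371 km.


r = 7.816716e+06 m
T = 2*pi*sqrt(r^3/mu) = 6877.7712 s = 114.6295 min
revs/day = 1440 / 114.6295 = 12.5622
Rounded: 13 revolutions per day

13 revolutions per day


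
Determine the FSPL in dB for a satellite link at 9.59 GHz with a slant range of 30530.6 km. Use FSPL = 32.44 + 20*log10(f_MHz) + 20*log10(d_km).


f = 9.59 GHz = 9590.0000 MHz
d = 30530.6 km
FSPL = 32.44 + 20*log10(9590.0000) + 20*log10(30530.6)
FSPL = 32.44 + 79.6364 + 89.6947
FSPL = 201.7711 dB

201.7711 dB


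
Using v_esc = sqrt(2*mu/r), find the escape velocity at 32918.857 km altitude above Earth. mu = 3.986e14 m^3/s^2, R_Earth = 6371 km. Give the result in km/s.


r = 6371.0 + 32918.857 = 39289.8570 km = 3.9289857e+07 m
v_esc = sqrt(2*mu/r) = sqrt(2*3.986e14 / 3.9289857e+07)
v_esc = 4504.4671 m/s = 4.5045 km/s

4.5045 km/s


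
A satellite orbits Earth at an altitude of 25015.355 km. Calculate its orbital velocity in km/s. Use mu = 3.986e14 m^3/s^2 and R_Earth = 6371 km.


r = R_E + alt = 6371.0 + 25015.355 = 31386.3550 km = 3.1386355e+07 m
v = sqrt(mu/r) = sqrt(3.986e14 / 3.1386355e+07) = 3563.6759 m/s = 3.5637 km/s

3.5637 km/s


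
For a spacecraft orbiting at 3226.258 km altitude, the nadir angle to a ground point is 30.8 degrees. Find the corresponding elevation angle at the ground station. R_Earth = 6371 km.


r = R_E + alt = 9597.2580 km
Law of sines in the satellite / Earth-center / ground-point triangle:
  sin(nadir)/R_E = sin(90 + el)/r  =>  cos(el) = (r/R_E)*sin(nadir)
cos(el) = (9597.2580 / 6371.0000) * sin(30.8 deg) = 0.7713401
el = arccos(0.7713401) = 39.5256 deg
(Earth-central angle = 90 - nadir - el = 19.6744 deg)

39.5256 degrees


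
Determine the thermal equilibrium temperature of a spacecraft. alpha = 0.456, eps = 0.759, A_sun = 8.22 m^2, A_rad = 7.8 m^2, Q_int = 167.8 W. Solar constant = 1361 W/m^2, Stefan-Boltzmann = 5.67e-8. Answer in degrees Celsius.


Numerator = alpha*S*A_sun + Q_int = 0.456*1361*8.22 + 167.8 = 5269.2635 W
Denominator = eps*sigma*A_rad = 0.759*5.67e-8*7.8 = 3.3567534e-07 W/K^4
T^4 = 1.56975e+10 K^4
T = 353.9628 K = 80.8128 C

80.8128 degrees Celsius


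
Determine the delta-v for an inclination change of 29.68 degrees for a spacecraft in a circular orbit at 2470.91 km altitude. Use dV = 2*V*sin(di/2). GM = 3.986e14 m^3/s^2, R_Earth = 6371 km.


r = 8841.9100 km = 8.84191e+06 m
V = sqrt(mu/r) = 6714.2205 m/s
di = 29.68 deg = 0.5180137 rad
dV = 2*V*sin(di/2) = 2*6714.2205*sin(0.2590069)
dV = 3439.3013 m/s = 3.4393 km/s

3.4393 km/s


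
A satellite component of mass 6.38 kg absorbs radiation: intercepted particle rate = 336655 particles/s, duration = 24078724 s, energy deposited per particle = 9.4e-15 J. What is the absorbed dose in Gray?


Total energy deposited = rate * time * E_per
  = 336655 * 24078724 * 9.4e-15 = 0.07619849 J
Dose = E_total / mass = 0.07619849 / 6.38
Dose = 0.01194334 Gy

0.0119 Gy


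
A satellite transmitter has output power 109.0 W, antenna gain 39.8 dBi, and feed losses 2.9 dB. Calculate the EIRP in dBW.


Pt = 109.0 W = 20.3743 dBW
EIRP = Pt_dBW + Gt - losses = 20.3743 + 39.8 - 2.9 = 57.2743 dBW

57.2743 dBW


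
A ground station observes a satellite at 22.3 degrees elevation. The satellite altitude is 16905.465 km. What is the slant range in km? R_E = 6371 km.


h = 16905.465 km, el = 22.3 deg
d = -R_E*sin(el) + sqrt((R_E*sin(el))^2 + 2*R_E*h + h^2)
d = -6371.0000*sin(0.3892084) + sqrt((6371.0000*0.3794562)^2 + 2*6371.0000*16905.465 + 16905.465^2)
d = 20100.2236 km

20100.2236 km


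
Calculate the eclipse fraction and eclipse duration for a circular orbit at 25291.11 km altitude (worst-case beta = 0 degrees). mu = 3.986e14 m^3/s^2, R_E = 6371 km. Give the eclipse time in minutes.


r = 31662.1100 km
T = 934.4794 min
Eclipse fraction = arcsin(R_E/r)/pi = arcsin(6371.0000/31662.1100)/pi
= arcsin(0.2012184)/pi = 0.0644901
Eclipse duration = 0.0644901 * 934.4794 = 60.2647 min

60.2647 minutes


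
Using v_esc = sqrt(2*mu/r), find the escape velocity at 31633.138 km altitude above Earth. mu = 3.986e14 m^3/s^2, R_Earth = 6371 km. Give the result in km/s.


r = 6371.0 + 31633.138 = 38004.1380 km = 3.8004138e+07 m
v_esc = sqrt(2*mu/r) = sqrt(2*3.986e14 / 3.8004138e+07)
v_esc = 4580.0287 m/s = 4.5800 km/s

4.5800 km/s


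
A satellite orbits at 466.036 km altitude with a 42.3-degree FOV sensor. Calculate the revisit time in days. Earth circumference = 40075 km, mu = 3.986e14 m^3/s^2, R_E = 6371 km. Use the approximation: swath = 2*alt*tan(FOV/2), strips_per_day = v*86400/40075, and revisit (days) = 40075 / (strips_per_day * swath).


swath = 2*466.036*tan(0.3691371) = 360.5915 km
v = sqrt(mu/r) = 7635.4513 m/s = 7.6355 km/s
strips/day = v*86400/40075 = 7.6355*86400/40075 = 16.4617
coverage/day = strips * swath = 16.4617 * 360.5915 = 5935.9518 km
revisit = 40075 / 5935.9518 = 6.7512 days

6.7512 days


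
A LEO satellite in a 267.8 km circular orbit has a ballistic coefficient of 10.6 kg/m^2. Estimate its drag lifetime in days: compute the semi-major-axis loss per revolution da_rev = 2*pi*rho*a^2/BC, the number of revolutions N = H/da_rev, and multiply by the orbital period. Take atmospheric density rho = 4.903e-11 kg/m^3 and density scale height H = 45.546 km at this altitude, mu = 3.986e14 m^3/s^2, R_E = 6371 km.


a = R_E + alt = 6638.8000 km = 6.6388e+06 m
da_rev = 2*pi*rho*a^2/BC = 2*pi*4.903e-11*(6.6388e+06)^2/10.6 = 1280.899532 m per revolution
N = H/da_rev = 45546.0000 m / 1280.899532 m = 35.5578 revolutions
P = 2*pi*sqrt(a^3/mu) = 5383.2630 s
lifetime = N*P = 35.5578 * 5383.2630 = 191417.1184 s = 2.2155 days

2.2155 days


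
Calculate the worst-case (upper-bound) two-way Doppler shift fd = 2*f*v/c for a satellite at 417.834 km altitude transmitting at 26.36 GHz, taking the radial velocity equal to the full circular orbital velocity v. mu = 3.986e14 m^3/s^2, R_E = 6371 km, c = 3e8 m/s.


r = 6.788834e+06 m
v = sqrt(mu/r) = 7662.5100 m/s (worst-case radial velocity)
f = 26.36 GHz = 2.636e+10 Hz
fd = 2*f*v/c = 2*2.636e+10*7662.5100/3.0e+08
fd = 1.3465584e+06 Hz

1.3466e+06 Hz


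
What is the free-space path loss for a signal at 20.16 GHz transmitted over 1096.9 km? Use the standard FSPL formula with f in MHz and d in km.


f = 20.16 GHz = 20160.0000 MHz
d = 1096.9 km
FSPL = 32.44 + 20*log10(20160.0000) + 20*log10(1096.9)
FSPL = 32.44 + 86.0898 + 60.8033
FSPL = 179.3332 dB

179.3332 dB


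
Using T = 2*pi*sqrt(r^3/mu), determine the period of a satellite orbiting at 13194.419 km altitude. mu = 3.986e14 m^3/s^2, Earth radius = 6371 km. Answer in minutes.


r = 19565.4190 km = 1.9565419e+07 m
T = 2*pi*sqrt(r^3/mu) = 2*pi*sqrt(7.4897524e+21 / 3.986e14)
T = 27236.1019 s = 453.9350 min

453.9350 minutes


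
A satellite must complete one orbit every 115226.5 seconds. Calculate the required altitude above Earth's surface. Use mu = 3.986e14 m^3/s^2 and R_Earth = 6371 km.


T = 115226.5 s
r = (mu*T^2/(4*pi^2))^(1/3) = (3.986e14 * 115226.5^2 / (4*pi^2))^(1/3)
r = 5.1179271e+07 m = 51179.2715 km
alt = r - R_E = 51179.2715 - 6371 = 44808.2715 km

44808.2715 km


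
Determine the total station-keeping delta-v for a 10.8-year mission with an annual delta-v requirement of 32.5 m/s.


dV = rate * years = 32.5 * 10.8
dV = 351.0000 m/s

351.0000 m/s


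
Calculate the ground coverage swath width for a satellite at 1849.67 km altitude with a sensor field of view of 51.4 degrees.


FOV = 51.4 deg = 0.8970992 rad
swath = 2 * alt * tan(FOV/2) = 2 * 1849.67 * tan(0.4485496)
swath = 2 * 1849.67 * 0.4812675
swath = 1780.3721 km

1780.3721 km


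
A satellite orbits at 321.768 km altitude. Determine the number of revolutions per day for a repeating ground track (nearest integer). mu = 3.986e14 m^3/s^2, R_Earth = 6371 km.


r = 6.692768e+06 m
T = 2*pi*sqrt(r^3/mu) = 5449.0385 s = 90.8173 min
revs/day = 1440 / 90.8173 = 15.8560
Rounded: 16 revolutions per day

16 revolutions per day


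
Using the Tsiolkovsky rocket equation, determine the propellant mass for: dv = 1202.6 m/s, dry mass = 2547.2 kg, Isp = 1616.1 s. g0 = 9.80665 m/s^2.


ve = Isp * g0 = 1616.1 * 9.80665 = 15848.527065 m/s
mass ratio = exp(dv/ve) = exp(1202.6/15848.527065) = 1.07883404
m_prop = m_dry * (mr - 1) = 2547.2 * (1.07883404 - 1)
m_prop = 200.8061 kg

200.8061 kg


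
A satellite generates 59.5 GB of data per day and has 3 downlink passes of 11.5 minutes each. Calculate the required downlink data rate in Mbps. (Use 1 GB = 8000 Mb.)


total contact time = 3 * 11.5 * 60 = 2070.0000 s
data = 59.5 GB = 476000.0000 Mb
rate = 476000.0000 / 2070.0000 = 229.9517 Mbps

229.9517 Mbps


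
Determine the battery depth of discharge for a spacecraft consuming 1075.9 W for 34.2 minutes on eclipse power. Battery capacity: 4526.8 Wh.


E_used = P * t / 60 = 1075.9 * 34.2 / 60 = 613.2630 Wh
DOD = E_used / E_total * 100 = 613.2630 / 4526.8 * 100
DOD = 13.5474 %

13.5474 %


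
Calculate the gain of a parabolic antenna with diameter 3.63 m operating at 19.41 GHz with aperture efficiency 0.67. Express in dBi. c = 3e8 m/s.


lambda = c/f = 3e8 / 1.941e+10 = 0.01545595 m
G = eta*(pi*D/lambda)^2 = 0.67*(pi*3.63/0.01545595)^2
G = 364750.8894 (linear)
G = 10*log10(364750.8894) = 55.6200 dBi

55.6200 dBi


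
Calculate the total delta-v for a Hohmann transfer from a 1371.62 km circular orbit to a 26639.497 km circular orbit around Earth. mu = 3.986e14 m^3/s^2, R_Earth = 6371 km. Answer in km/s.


r1 = 7742.6200 km = 7.74262e+06 m
r2 = 33010.4970 km = 3.3010497e+07 m
dv1 = sqrt(mu/r1)*(sqrt(2*r2/(r1+r2)) - 1) = 1957.3619 m/s
dv2 = sqrt(mu/r2)*(1 - sqrt(2*r1/(r1+r2))) = 1332.8940 m/s
total dv = |dv1| + |dv2| = 1957.3619 + 1332.8940 = 3290.2559 m/s = 3.2903 km/s

3.2903 km/s


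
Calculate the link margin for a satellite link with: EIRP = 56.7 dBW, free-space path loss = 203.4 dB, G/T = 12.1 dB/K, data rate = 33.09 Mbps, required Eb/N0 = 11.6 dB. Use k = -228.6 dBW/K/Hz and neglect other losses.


C/N0 = EIRP - FSPL + G/T - k = 56.7 - 203.4 + 12.1 - (-228.6)
C/N0 = 94.0000 dB-Hz
R_b = 33.09 Mbps = 3.309e+07 bps -> 10*log10(R_b) = 75.1970 dB-Hz
Eb/N0 = C/N0 - 10*log10(R_b) = 94.0000 - 75.1970 = 18.8030 dB
Margin = Eb/N0 - Eb/N0_req = 18.8030 - 11.6 = 7.2030 dB (link closes)

7.2030 dB


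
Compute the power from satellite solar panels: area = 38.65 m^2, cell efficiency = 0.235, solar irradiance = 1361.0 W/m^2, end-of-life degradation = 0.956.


P = area * eta * S * degradation
P = 38.65 * 0.235 * 1361.0 * 0.956
P = 11817.7113 W

11817.7113 W


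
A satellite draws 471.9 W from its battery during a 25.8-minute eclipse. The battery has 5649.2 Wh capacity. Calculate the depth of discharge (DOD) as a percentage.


E_used = P * t / 60 = 471.9 * 25.8 / 60 = 202.9170 Wh
DOD = E_used / E_total * 100 = 202.9170 / 5649.2 * 100
DOD = 3.5920 %

3.5920 %


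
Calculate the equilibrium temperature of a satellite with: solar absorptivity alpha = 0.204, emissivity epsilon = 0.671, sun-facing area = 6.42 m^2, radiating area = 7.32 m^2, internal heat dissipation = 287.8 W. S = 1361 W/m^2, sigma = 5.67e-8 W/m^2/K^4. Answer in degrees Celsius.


Numerator = alpha*S*A_sun + Q_int = 0.204*1361*6.42 + 287.8 = 2070.2745 W
Denominator = eps*sigma*A_rad = 0.671*5.67e-8*7.32 = 2.7849452e-07 W/K^4
T^4 = 7.4338068e+09 K^4
T = 293.6316 K = 20.4816 C

20.4816 degrees Celsius


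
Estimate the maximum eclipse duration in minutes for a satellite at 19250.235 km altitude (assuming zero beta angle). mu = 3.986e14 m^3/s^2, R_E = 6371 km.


r = 25621.2350 km
T = 680.2367 min
Eclipse fraction = arcsin(R_E/r)/pi = arcsin(6371.0000/25621.2350)/pi
= arcsin(0.2486609)/pi = 0.07999048
Eclipse duration = 0.07999048 * 680.2367 = 54.4125 min

54.4125 minutes


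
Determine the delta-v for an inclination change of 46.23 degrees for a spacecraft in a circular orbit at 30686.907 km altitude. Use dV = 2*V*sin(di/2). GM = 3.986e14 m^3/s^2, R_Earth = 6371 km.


r = 37057.9070 km = 3.7057907e+07 m
V = sqrt(mu/r) = 3279.6553 m/s
di = 46.23 deg = 0.8068657 rad
dV = 2*V*sin(di/2) = 2*3279.6553*sin(0.4034329)
dV = 2575.0405 m/s = 2.5750 km/s

2.5750 km/s


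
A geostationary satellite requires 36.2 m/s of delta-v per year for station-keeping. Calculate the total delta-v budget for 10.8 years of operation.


dV = rate * years = 36.2 * 10.8
dV = 390.9600 m/s

390.9600 m/s


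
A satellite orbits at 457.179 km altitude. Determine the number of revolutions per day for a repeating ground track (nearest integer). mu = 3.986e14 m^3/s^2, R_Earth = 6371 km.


r = 6.828179e+06 m
T = 2*pi*sqrt(r^3/mu) = 5615.2432 s = 93.5874 min
revs/day = 1440 / 93.5874 = 15.3867
Rounded: 15 revolutions per day

15 revolutions per day


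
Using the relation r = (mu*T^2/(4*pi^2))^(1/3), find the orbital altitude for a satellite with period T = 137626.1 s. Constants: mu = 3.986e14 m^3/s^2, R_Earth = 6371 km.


T = 137626.1 s
r = (mu*T^2/(4*pi^2))^(1/3) = (3.986e14 * 137626.1^2 / (4*pi^2))^(1/3)
r = 5.7613782e+07 m = 57613.7824 km
alt = r - R_E = 57613.7824 - 6371 = 51242.7824 km

51242.7824 km


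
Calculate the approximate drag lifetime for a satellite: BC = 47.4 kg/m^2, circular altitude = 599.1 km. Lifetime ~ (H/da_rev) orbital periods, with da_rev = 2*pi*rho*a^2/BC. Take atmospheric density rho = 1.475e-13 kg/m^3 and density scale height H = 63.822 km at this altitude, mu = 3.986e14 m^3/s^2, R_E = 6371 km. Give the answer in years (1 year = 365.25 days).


a = R_E + alt = 6970.1000 km = 6.9701e+06 m
da_rev = 2*pi*rho*a^2/BC = 2*pi*1.475e-13*(6.9701e+06)^2/47.4 = 0.949886171 m per revolution
N = H/da_rev = 63822.0000 m / 0.949886171 m = 67189.1032 revolutions
P = 2*pi*sqrt(a^3/mu) = 5791.2156 s
lifetime = N*P = 67189.1032 * 5791.2156 = 3.8910658e+08 s = 4503.5484 days
years = 4503.5484 / 365.25 = 12.3300 years

12.3300 years


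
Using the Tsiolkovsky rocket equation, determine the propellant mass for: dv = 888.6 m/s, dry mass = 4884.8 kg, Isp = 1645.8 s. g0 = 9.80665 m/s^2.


ve = Isp * g0 = 1645.8 * 9.80665 = 16139.784570 m/s
mass ratio = exp(dv/ve) = exp(888.6/16139.784570) = 1.05660031
m_prop = m_dry * (mr - 1) = 4884.8 * (1.05660031 - 1)
m_prop = 276.4812 kg

276.4812 kg


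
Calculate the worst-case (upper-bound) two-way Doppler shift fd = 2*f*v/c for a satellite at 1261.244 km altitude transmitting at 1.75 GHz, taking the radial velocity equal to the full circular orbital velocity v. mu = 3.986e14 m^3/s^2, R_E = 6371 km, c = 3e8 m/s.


r = 7.632244e+06 m
v = sqrt(mu/r) = 7226.7416 m/s (worst-case radial velocity)
f = 1.75 GHz = 1.75e+09 Hz
fd = 2*f*v/c = 2*1.75e+09*7226.7416/3.0e+08
fd = 84311.9849 Hz

84311.9849 Hz


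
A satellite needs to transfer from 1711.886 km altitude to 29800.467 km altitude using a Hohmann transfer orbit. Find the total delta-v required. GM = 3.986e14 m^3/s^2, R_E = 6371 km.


r1 = 8082.8860 km = 8.082886e+06 m
r2 = 36171.4670 km = 3.6171467e+07 m
dv1 = sqrt(mu/r1)*(sqrt(2*r2/(r1+r2)) - 1) = 1956.1374 m/s
dv2 = sqrt(mu/r2)*(1 - sqrt(2*r1/(r1+r2))) = 1313.2528 m/s
total dv = |dv1| + |dv2| = 1956.1374 + 1313.2528 = 3269.3901 m/s = 3.2694 km/s

3.2694 km/s


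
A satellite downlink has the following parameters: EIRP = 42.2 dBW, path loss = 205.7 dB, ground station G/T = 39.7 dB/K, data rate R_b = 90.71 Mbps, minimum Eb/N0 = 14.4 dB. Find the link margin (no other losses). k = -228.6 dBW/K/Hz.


C/N0 = EIRP - FSPL + G/T - k = 42.2 - 205.7 + 39.7 - (-228.6)
C/N0 = 104.8000 dB-Hz
R_b = 90.71 Mbps = 9.071e+07 bps -> 10*log10(R_b) = 79.5766 dB-Hz
Eb/N0 = C/N0 - 10*log10(R_b) = 104.8000 - 79.5766 = 25.2234 dB
Margin = Eb/N0 - Eb/N0_req = 25.2234 - 14.4 = 10.8234 dB (link closes)

10.8234 dB


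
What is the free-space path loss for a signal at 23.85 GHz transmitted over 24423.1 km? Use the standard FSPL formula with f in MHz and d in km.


f = 23.85 GHz = 23850.0000 MHz
d = 24423.1 km
FSPL = 32.44 + 20*log10(23850.0000) + 20*log10(24423.1)
FSPL = 32.44 + 87.5498 + 87.7560
FSPL = 207.7458 dB

207.7458 dB


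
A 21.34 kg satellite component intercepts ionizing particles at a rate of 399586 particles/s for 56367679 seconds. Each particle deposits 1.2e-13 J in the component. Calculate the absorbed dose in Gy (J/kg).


Total energy deposited = rate * time * E_per
  = 399586 * 56367679 * 1.2e-13 = 2.7028 J
Dose = E_total / mass = 2.7028 / 21.34
Dose = 0.1266564 Gy

0.1267 Gy


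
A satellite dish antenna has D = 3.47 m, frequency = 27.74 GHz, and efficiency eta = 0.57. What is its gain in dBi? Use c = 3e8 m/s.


lambda = c/f = 3e8 / 2.774e+10 = 0.01081471 m
G = eta*(pi*D/lambda)^2 = 0.57*(pi*3.47/0.01081471)^2
G = 579167.1949 (linear)
G = 10*log10(579167.1949) = 57.6280 dBi

57.6280 dBi


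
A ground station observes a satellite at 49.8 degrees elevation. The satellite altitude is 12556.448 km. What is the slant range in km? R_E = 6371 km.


h = 12556.448 km, el = 49.8 deg
d = -R_E*sin(el) + sqrt((R_E*sin(el))^2 + 2*R_E*h + h^2)
d = -6371.0000*sin(0.869174) + sqrt((6371.0000*0.763796)^2 + 2*6371.0000*12556.448 + 12556.448^2)
d = 13609.1907 km

13609.1907 km


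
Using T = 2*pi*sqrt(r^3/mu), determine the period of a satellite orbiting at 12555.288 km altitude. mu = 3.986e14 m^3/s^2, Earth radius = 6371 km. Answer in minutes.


r = 18926.2880 km = 1.8926288e+07 m
T = 2*pi*sqrt(r^3/mu) = 2*pi*sqrt(6.7794792e+21 / 3.986e14)
T = 25912.5043 s = 431.8751 min

431.8751 minutes


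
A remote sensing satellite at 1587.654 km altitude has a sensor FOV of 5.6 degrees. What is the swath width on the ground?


FOV = 5.6 deg = 0.09773844 rad
swath = 2 * alt * tan(FOV/2) = 2 * 1587.654 * tan(0.04886922)
swath = 2 * 1587.654 * 0.04890816
swath = 155.2985 km

155.2985 km


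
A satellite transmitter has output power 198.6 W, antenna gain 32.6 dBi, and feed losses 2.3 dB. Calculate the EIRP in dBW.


Pt = 198.6 W = 22.9798 dBW
EIRP = Pt_dBW + Gt - losses = 22.9798 + 32.6 - 2.3 = 53.2798 dBW

53.2798 dBW


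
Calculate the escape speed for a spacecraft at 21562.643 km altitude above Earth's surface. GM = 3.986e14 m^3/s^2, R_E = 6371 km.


r = 6371.0 + 21562.643 = 27933.6430 km = 2.7933643e+07 m
v_esc = sqrt(2*mu/r) = sqrt(2*3.986e14 / 2.7933643e+07)
v_esc = 5342.1965 m/s = 5.3422 km/s

5.3422 km/s


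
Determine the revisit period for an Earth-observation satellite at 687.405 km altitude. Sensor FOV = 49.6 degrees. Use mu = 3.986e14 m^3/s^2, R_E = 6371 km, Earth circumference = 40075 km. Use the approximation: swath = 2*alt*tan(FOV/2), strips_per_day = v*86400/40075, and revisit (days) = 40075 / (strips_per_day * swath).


swath = 2*687.405*tan(0.4328417) = 635.2514 km
v = sqrt(mu/r) = 7514.7642 m/s = 7.5148 km/s
strips/day = v*86400/40075 = 7.5148*86400/40075 = 16.2015
coverage/day = strips * swath = 16.2015 * 635.2514 = 10292.0338 km
revisit = 40075 / 10292.0338 = 3.8938 days

3.8938 days


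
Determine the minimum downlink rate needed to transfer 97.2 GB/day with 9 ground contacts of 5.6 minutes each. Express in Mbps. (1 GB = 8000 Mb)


total contact time = 9 * 5.6 * 60 = 3024.0000 s
data = 97.2 GB = 777600.0000 Mb
rate = 777600.0000 / 3024.0000 = 257.1429 Mbps

257.1429 Mbps


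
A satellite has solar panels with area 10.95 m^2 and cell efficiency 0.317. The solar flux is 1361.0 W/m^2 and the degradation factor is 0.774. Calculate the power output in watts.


P = area * eta * S * degradation
P = 10.95 * 0.317 * 1361.0 * 0.774
P = 3656.5580 W

3656.5580 W


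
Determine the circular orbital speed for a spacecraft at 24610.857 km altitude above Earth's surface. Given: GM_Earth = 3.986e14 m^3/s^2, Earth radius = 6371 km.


r = R_E + alt = 6371.0 + 24610.857 = 30981.8570 km = 3.0981857e+07 m
v = sqrt(mu/r) = sqrt(3.986e14 / 3.0981857e+07) = 3586.8641 m/s = 3.5869 km/s

3.5869 km/s


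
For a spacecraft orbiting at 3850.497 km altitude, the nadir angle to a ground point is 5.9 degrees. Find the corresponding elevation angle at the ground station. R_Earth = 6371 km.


r = R_E + alt = 10221.4970 km
Law of sines in the satellite / Earth-center / ground-point triangle:
  sin(nadir)/R_E = sin(90 + el)/r  =>  cos(el) = (r/R_E)*sin(nadir)
cos(el) = (10221.4970 / 6371.0000) * sin(5.9 deg) = 0.1649182
el = arccos(0.1649182) = 80.5075 deg
(Earth-central angle = 90 - nadir - el = 3.5925 deg)

80.5075 degrees


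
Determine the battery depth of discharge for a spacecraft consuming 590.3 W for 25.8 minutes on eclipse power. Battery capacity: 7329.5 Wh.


E_used = P * t / 60 = 590.3 * 25.8 / 60 = 253.8290 Wh
DOD = E_used / E_total * 100 = 253.8290 / 7329.5 * 100
DOD = 3.4631 %

3.4631 %


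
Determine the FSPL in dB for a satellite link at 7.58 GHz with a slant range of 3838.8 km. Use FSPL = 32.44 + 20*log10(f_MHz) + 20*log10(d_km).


f = 7.58 GHz = 7580.0000 MHz
d = 3838.8 km
FSPL = 32.44 + 20*log10(7580.0000) + 20*log10(3838.8)
FSPL = 32.44 + 77.5934 + 71.6839
FSPL = 181.7173 dB

181.7173 dB


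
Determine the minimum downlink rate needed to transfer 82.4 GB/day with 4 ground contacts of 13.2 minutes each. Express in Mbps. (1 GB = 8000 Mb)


total contact time = 4 * 13.2 * 60 = 3168.0000 s
data = 82.4 GB = 659200.0000 Mb
rate = 659200.0000 / 3168.0000 = 208.0808 Mbps

208.0808 Mbps


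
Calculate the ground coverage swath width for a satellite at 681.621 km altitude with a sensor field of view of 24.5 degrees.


FOV = 24.5 deg = 0.4276057 rad
swath = 2 * alt * tan(FOV/2) = 2 * 681.621 * tan(0.2138028)
swath = 2 * 681.621 * 0.2171213
swath = 295.9889 km

295.9889 km


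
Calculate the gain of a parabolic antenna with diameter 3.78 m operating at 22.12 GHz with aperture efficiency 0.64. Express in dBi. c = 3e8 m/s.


lambda = c/f = 3e8 / 2.212e+10 = 0.01356239 m
G = eta*(pi*D/lambda)^2 = 0.64*(pi*3.78/0.01356239)^2
G = 490671.7503 (linear)
G = 10*log10(490671.7503) = 56.9079 dBi

56.9079 dBi


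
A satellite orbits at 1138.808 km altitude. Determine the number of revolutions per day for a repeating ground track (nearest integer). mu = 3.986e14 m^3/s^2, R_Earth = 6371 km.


r = 7.509808e+06 m
T = 2*pi*sqrt(r^3/mu) = 6476.7103 s = 107.9452 min
revs/day = 1440 / 107.9452 = 13.3401
Rounded: 13 revolutions per day

13 revolutions per day


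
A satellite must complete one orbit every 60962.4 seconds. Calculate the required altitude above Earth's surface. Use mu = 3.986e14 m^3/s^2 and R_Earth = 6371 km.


T = 60962.4 s
r = (mu*T^2/(4*pi^2))^(1/3) = (3.986e14 * 60962.4^2 / (4*pi^2))^(1/3)
r = 3.3478595e+07 m = 33478.5950 km
alt = r - R_E = 33478.5950 - 6371 = 27107.5950 km

27107.5950 km


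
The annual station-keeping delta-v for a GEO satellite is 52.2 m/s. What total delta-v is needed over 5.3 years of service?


dV = rate * years = 52.2 * 5.3
dV = 276.6600 m/s

276.6600 m/s


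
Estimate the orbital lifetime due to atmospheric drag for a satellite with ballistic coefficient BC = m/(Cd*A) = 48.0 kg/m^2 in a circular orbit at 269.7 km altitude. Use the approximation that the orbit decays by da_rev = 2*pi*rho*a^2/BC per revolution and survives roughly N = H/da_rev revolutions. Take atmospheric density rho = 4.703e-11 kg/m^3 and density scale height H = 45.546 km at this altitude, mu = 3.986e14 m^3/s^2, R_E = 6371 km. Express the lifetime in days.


a = R_E + alt = 6640.7000 km = 6.6407e+06 m
da_rev = 2*pi*rho*a^2/BC = 2*pi*4.703e-11*(6.6407e+06)^2/48.0 = 271.482182 m per revolution
N = H/da_rev = 45546.0000 m / 271.482182 m = 167.7679 revolutions
P = 2*pi*sqrt(a^3/mu) = 5385.5742 s
lifetime = N*P = 167.7679 * 5385.5742 = 903526.5583 s = 10.4575 days

10.4575 days


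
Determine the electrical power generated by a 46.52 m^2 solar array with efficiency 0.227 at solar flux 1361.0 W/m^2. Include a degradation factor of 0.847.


P = area * eta * S * degradation
P = 46.52 * 0.227 * 1361.0 * 0.847
P = 12173.2656 W

12173.2656 W


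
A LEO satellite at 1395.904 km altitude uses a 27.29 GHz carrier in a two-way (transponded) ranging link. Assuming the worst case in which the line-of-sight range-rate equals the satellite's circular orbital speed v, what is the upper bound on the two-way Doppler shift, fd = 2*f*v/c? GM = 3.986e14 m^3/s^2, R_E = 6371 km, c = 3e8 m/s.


r = 7.766904e+06 m
v = sqrt(mu/r) = 7163.8202 m/s (worst-case radial velocity)
f = 27.29 GHz = 2.729e+10 Hz
fd = 2*f*v/c = 2*2.729e+10*7163.8202/3.0e+08
fd = 1.3033377e+06 Hz

1.3033e+06 Hz


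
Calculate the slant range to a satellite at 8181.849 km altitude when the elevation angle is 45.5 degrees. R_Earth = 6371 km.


h = 8181.849 km, el = 45.5 deg
d = -R_E*sin(el) + sqrt((R_E*sin(el))^2 + 2*R_E*h + h^2)
d = -6371.0000*sin(0.7941248) + sqrt((6371.0000*0.7132504)^2 + 2*6371.0000*8181.849 + 8181.849^2)
d = 9306.6859 km

9306.6859 km


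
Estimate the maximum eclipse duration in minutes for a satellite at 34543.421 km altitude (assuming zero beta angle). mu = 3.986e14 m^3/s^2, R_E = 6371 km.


r = 40914.4210 km
T = 1372.6967 min
Eclipse fraction = arcsin(R_E/r)/pi = arcsin(6371.0000/40914.4210)/pi
= arcsin(0.1557153)/pi = 0.04976823
Eclipse duration = 0.04976823 * 1372.6967 = 68.3167 min

68.3167 minutes
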